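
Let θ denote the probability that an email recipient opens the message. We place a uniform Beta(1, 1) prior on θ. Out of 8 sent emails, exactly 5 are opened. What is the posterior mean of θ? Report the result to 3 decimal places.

Posterior mean ≈ 0.600

Observing 5 successes and 3 failures updates Beta(1, 1) by adding the success and failure counts to the two shape parameters: α = 1+5 = 6, β = 1+3 = 4.
Posterior mean = α/(α+β) = 6/10 = 0.600.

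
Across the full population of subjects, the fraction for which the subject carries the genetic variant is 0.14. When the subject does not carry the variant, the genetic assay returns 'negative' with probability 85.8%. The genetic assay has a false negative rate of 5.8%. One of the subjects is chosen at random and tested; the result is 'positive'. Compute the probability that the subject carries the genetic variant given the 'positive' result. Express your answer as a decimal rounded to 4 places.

P(H | E) ≈ 0.5192

Write H for 'the subject carries the genetic variant'. Prior odds H:¬H = 0.14/0.86 = 0.16279. For the 'positive' outcome, the likelihood ratio is 0.942/0.142 = 6.6338.
Posterior odds = 0.16279 × 6.6338 = 1.0799, so P(H|E) = 1.0799/(1+1.0799) = 0.5192.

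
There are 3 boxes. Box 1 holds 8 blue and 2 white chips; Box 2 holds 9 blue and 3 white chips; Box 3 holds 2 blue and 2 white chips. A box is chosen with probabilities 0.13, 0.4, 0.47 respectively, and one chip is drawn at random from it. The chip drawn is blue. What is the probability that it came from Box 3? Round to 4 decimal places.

P(blue|Box 1) = 0.8; P(blue|Box 2) = 0.75; P(blue|Box 3) = 0.5.
Prior × likelihood for each source: 0.13·0.8=0.1040, 0.4·0.75=0.3000, 0.47·0.5=0.2350. Summing gives P(blue) = 0.63900.
P(Box 3 | blue) = 0.2350 / 0.63900 = 0.3678.

Posterior probability ≈ 0.3678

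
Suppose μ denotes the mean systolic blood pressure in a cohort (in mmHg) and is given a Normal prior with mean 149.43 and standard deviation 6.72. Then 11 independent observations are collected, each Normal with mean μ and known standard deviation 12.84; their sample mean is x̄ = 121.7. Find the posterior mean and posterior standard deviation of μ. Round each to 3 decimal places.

Posterior mean ≈ 128.610; posterior SD ≈ 3.355

With known σ, the Normal prior is conjugate. Weight on the data is w = (n/σ²)/(n/σ² + 1/τ₀²) = 0.0667210/(0.0667210+0.0221443) = 0.75081.
Posterior mean = w·x̄ + (1−w)·μ₀ = 0.75081·121.7 + 0.24919·149.43 = 128.610. Posterior variance = 1/(0.0667210+0.0221443) = 11.2530, so SD = 3.355.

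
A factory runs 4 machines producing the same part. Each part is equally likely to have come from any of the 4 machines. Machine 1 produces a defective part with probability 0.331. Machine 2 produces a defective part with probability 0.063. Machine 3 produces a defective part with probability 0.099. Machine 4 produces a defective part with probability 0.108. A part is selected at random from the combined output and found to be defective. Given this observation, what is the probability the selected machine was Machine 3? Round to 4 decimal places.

Posterior probability ≈ 0.1647

P(defective|M1) = 0.331; P(defective|M2) = 0.063; P(defective|M3) = 0.099; P(defective|M4) = 0.108.
Prior × likelihood for each source: 0.25·0.331=0.08275, 0.25·0.063=0.01575, 0.25·0.099=0.02475, 0.25·0.108=0.02700. Summing gives P(defective) = 0.15025.
P(Machine 3 | defective) = 0.02475 / 0.15025 = 0.1647.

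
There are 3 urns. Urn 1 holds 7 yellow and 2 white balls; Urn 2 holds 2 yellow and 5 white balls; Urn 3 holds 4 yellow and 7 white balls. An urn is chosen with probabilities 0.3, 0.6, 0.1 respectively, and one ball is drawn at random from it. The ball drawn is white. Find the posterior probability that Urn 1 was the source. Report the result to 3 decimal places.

Posterior probability ≈ 0.119

Tabulate prior·likelihood by source: [1] prior 0.3, lik 0.2222, product 0.06667; [2] prior 0.6, lik 0.7143, product 0.4286; [3] prior 0.1, lik 0.6364, product 0.06364.
Normalizing constant = 0.55887; the posterior for Urn 1 is its product over the sum, 0.06667/0.55887 = 0.119.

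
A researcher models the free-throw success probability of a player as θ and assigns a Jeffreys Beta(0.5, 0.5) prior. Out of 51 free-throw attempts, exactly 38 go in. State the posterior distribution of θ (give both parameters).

Observing 38 successes and 13 failures updates Beta(0.5, 0.5) by adding the success and failure counts to the two shape parameters: α = 0.5+38 = 38.5, β = 0.5+13 = 13.5.

Posterior: Beta(38.5, 13.5)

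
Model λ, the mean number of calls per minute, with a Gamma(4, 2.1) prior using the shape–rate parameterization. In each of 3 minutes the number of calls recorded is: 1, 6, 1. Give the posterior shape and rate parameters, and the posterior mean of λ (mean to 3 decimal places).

Total count ∑xᵢ = 8 over n = 3 minutes.
Gamma is conjugate to the Poisson likelihood: posterior is Gamma(shape = 4+8 = 12, rate = 2.1+3 = 5.1).
Posterior mean = shape/rate = 12/5.1 = 2.353.

Posterior: Gamma(shape=12, rate=5.1); mean ≈ 2.353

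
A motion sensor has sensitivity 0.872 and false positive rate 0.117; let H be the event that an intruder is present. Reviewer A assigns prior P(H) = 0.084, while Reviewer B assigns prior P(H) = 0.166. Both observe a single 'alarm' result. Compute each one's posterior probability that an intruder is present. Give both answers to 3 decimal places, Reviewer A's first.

The likelihood ratio for an 'alarm' result is 0.872/0.117 = 7.4530.
Reviewer A: prior odds 0.084/0.916 = 0.091703; posterior odds 0.68346; posterior probability 0.406.
Reviewer B: prior odds 0.166/0.834 = 0.19904; posterior odds 1.4834; posterior probability 0.597.

Reviewer A: 0.406; Reviewer B: 0.597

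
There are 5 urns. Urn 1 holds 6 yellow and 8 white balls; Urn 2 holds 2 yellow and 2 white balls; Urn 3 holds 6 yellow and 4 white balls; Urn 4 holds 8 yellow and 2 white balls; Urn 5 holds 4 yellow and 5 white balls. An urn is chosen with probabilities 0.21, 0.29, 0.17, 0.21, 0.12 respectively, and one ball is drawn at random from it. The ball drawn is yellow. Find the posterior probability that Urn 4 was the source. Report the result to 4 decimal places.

Posterior probability ≈ 0.3009

Tabulate prior·likelihood by source: [1] prior 0.21, lik 0.4286, product 0.09000; [2] prior 0.29, lik 0.5, product 0.1450; [3] prior 0.17, lik 0.6, product 0.1020; [4] prior 0.21, lik 0.8, product 0.1680; [5] prior 0.12, lik 0.4444, product 0.05333.
Normalizing constant = 0.55833; the posterior for Urn 4 is its product over the sum, 0.1680/0.55833 = 0.3009.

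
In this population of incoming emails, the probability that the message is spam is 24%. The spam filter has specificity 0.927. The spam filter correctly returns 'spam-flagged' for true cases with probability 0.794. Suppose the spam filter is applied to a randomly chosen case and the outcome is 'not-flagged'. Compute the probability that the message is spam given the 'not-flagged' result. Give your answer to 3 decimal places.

P(H | E) ≈ 0.066

Write H for 'the message is spam'. Prior odds H:¬H = 0.24/0.76 = 0.31579. For the 'not-flagged' outcome, the likelihood ratio is 0.206/0.927 = 0.22222.
Posterior odds = 0.31579 × 0.22222 = 0.070175, so P(H|E) = 0.070175/(1+0.070175) = 0.066.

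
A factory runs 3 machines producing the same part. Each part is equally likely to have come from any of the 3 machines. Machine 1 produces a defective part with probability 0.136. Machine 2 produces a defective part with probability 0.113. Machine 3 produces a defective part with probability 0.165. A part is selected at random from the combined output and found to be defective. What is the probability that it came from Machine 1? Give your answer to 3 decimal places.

Posterior probability ≈ 0.329

P(defective|M1) = 0.136; P(defective|M2) = 0.113; P(defective|M3) = 0.165.
Prior × likelihood for each source: 0.333333·0.136=0.04533, 0.333333·0.113=0.03767, 0.333333·0.165=0.05500. Summing gives P(defective) = 0.13800.
P(Machine 1 | defective) = 0.04533 / 0.13800 = 0.329.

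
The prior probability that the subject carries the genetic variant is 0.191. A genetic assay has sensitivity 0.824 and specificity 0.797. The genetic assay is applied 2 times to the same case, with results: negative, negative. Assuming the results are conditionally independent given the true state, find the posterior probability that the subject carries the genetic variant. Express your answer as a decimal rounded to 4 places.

With H the event that the subject carries the genetic variant, the joint likelihood of the observed sequence is P(data|H) = 0.176·0.176 = 0.030976 and P(data|¬H) = 0.797·0.797 = 0.63521.
Bayes: P(H|data) = 0.191·0.030976 / (0.191·0.030976 + 0.809·0.63521) = 0.0059164/0.51980 = 0.0114.

Posterior P(H) ≈ 0.0114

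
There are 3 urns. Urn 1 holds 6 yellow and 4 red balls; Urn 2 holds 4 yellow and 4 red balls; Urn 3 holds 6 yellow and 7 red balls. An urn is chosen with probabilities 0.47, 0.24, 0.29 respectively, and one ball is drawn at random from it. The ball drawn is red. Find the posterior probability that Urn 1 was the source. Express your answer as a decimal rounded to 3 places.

Posterior probability ≈ 0.405

P(red|Urn 1) = 0.4; P(red|Urn 2) = 0.5; P(red|Urn 3) = 0.5385.
Prior × likelihood for each source: 0.47·0.4=0.1880, 0.24·0.5=0.1200, 0.29·0.5385=0.1562. Summing gives P(red) = 0.46415.
P(Urn 1 | red) = 0.1880 / 0.46415 = 0.405.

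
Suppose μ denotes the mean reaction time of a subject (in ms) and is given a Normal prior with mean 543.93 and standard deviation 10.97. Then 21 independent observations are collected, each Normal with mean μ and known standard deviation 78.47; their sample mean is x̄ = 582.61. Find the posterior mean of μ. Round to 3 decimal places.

Posterior mean ≈ 555.185

Prior precision 1/τ₀² = 1/10.97² = 0.00830973; data precision n/σ² = 21/78.47² = 0.00341045.
Posterior precision = 0.00830973 + 0.00341045 = 0.0117202.
Posterior mean = (0.00830973·543.93 + 0.00341045·582.61) / 0.0117202 = 555.185.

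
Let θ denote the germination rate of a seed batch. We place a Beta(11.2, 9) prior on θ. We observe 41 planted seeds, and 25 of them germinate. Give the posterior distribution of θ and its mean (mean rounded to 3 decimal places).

The binomial likelihood is conjugate to the Beta prior: with 25 successes and 16 failures, the posterior is Beta(11.2+25, 9+16) = Beta(36.2, 25).
E[θ | data] = 36.2/(36.2+25) = 0.592.

Posterior: Beta(36.2, 25); mean ≈ 0.592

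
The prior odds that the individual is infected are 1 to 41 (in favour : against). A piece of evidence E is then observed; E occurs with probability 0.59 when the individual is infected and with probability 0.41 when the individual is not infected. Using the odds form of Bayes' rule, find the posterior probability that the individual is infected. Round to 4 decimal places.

Prior odds = 1/41 = 0.024390. In log-odds, ln(0.024390) = -3.7136.
Add log likelihood ratio: ln(1.4390) = 0.36397.
Posterior log-odds = -3.3496, so posterior odds = exp(-3.3496) = 0.035098. Converting, P(H|E) = 0.035098/1.0351 = 0.0339.

Posterior probability ≈ 0.0339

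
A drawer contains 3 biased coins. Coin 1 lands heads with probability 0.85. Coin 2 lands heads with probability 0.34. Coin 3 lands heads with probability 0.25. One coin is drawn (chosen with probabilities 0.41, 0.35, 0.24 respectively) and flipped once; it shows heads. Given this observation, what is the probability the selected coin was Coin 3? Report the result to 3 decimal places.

Tabulate prior·likelihood by source: [1] prior 0.41, lik 0.85, product 0.3485; [2] prior 0.35, lik 0.34, product 0.1190; [3] prior 0.24, lik 0.25, product 0.06000.
Normalizing constant = 0.52750; the posterior for Coin 3 is its product over the sum, 0.06000/0.52750 = 0.114.

Posterior probability ≈ 0.114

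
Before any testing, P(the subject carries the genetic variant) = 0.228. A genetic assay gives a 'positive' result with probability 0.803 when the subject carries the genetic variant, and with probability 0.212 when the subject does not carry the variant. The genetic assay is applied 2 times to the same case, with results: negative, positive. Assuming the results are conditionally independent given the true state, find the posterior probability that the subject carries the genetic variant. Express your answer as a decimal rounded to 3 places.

With H the event that the subject carries the genetic variant, the joint likelihood of the observed sequence is P(data|H) = 0.197·0.803 = 0.15819 and P(data|¬H) = 0.788·0.212 = 0.16706.
Bayes: P(H|data) = 0.228·0.15819 / (0.228·0.15819 + 0.772·0.16706) = 0.036068/0.16503 = 0.2185.

Posterior P(H) ≈ 0.219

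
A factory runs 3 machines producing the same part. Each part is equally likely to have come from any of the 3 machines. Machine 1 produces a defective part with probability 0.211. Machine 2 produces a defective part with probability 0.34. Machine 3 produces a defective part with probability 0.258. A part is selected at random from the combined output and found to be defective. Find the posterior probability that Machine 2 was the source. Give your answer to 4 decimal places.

Posterior probability ≈ 0.4203

P(defective|M1) = 0.211; P(defective|M2) = 0.34; P(defective|M3) = 0.258.
Prior × likelihood for each source: 0.333333·0.211=0.07033, 0.333333·0.34=0.1133, 0.333333·0.258=0.08600. Summing gives P(defective) = 0.26967.
P(Machine 2 | defective) = 0.1133 / 0.26967 = 0.4203.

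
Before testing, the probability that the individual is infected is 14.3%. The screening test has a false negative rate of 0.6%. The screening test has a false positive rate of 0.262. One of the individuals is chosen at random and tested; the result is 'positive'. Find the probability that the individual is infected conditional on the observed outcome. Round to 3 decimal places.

Let H be the event that the individual is infected. P(H) = 0.143, so P(¬H) = 0.857. With E the 'positive' result, P(E|H) = 0.994 and P(E|¬H) = 0.262.
P(E) = 0.994·0.143 + 0.262·0.857 = 0.14214 + 0.22453 = 0.36668.
By Bayes' theorem, P(H|E) = 0.14214 / 0.36668 = 0.388.

P(H | E) ≈ 0.388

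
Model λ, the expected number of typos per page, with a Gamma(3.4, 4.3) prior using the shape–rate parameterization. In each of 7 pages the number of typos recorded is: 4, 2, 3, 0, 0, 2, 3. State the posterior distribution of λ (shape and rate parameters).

Posterior: Gamma(shape=17.4, rate=11.3)

Total count ∑xᵢ = 14 over n = 7 pages.
Gamma is conjugate to the Poisson likelihood: posterior is Gamma(shape = 3.4+14 = 17.4, rate = 4.3+7 = 11.3).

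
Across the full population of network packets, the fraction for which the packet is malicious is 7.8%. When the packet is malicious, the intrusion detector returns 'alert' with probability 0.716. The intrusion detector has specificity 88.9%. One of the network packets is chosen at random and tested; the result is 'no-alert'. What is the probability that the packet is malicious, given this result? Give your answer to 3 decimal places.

P(H | E) ≈ 0.026

Let H be the event that the packet is malicious. P(H) = 0.078, so P(¬H) = 0.922. With E the 'no-alert' result, P(E|H) = 0.284 and P(E|¬H) = 0.889.
P(E) = 0.284·0.078 + 0.889·0.922 = 0.022152 + 0.81966 = 0.84181.
By Bayes' theorem, P(H|E) = 0.022152 / 0.84181 = 0.026.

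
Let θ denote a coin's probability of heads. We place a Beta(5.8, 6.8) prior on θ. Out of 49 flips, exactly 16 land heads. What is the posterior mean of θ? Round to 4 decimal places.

Posterior mean ≈ 0.3539

The binomial likelihood is conjugate to the Beta prior: with 16 successes and 33 failures, the posterior is Beta(5.8+16, 6.8+33) = Beta(21.8, 39.8).
E[θ | data] = 21.8/(21.8+39.8) = 0.3539.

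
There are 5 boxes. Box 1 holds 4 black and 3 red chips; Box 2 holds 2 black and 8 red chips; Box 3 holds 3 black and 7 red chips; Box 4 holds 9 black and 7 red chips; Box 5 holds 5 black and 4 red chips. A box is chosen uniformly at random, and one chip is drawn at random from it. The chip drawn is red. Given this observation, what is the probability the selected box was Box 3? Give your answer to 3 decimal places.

P(red|Box 1) = 0.4286; P(red|Box 2) = 0.8; P(red|Box 3) = 0.7; P(red|Box 4) = 0.4375; P(red|Box 5) = 0.4444.
Prior × likelihood for each source: 0.2·0.4286=0.08571, 0.2·0.8=0.1600, 0.2·0.7=0.1400, 0.2·0.4375=0.08750, 0.2·0.4444=0.08889. Summing gives P(red) = 0.56210.
P(Box 3 | red) = 0.1400 / 0.56210 = 0.249.

Posterior probability ≈ 0.249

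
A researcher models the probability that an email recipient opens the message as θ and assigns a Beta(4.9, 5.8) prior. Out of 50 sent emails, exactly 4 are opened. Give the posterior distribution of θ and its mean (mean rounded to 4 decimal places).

Observing 4 successes and 46 failures updates Beta(4.9, 5.8) by adding the success and failure counts to the two shape parameters: α = 4.9+4 = 8.9, β = 5.8+46 = 51.8.
Posterior mean = α/(α+β) = 8.9/60.7 = 0.1466.

Posterior: Beta(8.9, 51.8); mean ≈ 0.1466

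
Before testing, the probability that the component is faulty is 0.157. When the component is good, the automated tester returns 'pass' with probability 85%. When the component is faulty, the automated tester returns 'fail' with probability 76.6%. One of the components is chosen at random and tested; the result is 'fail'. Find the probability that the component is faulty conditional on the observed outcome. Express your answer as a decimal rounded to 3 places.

Let H be the event that the component is faulty. P(H) = 0.157, so P(¬H) = 0.843. With E the 'fail' result, P(E|H) = 0.766 and P(E|¬H) = 0.15.
P(E) = 0.766·0.157 + 0.15·0.843 = 0.12026 + 0.12645 = 0.24671.
By Bayes' theorem, P(H|E) = 0.12026 / 0.24671 = 0.487.

P(H | E) ≈ 0.487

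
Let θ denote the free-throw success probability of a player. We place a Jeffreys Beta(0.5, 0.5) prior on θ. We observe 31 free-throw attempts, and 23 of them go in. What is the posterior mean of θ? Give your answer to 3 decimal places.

The binomial likelihood is conjugate to the Beta prior: with 23 successes and 8 failures, the posterior is Beta(0.5+23, 0.5+8) = Beta(23.5, 8.5).
E[θ | data] = 23.5/(23.5+8.5) = 0.734.

Posterior mean ≈ 0.734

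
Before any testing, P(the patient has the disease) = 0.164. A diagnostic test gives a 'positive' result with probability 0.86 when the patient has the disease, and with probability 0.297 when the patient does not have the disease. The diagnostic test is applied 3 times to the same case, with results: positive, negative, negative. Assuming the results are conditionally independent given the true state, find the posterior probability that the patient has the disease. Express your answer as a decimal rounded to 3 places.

Posterior P(H) ≈ 0.022

Let H be the event that the patient has the disease; start with P(H) = 0.164. P('positive'|H) = 0.86, P('positive'|¬H) = 0.297.
Update on result 1 ('positive'): P(H) ← 0.86·0.1640 / (0.86·0.1640 + 0.297·0.8360) = 0.14104/0.38933 = 0.3623.
Update on result 2 ('negative'): P(H) ← 0.14·0.3623 / (0.14·0.3623 + 0.703·0.6377) = 0.050717/0.49905 = 0.1016.
Update on result 3 ('negative'): P(H) ← 0.14·0.1016 / (0.14·0.1016 + 0.703·0.8984) = 0.014228/0.64578 = 0.0220.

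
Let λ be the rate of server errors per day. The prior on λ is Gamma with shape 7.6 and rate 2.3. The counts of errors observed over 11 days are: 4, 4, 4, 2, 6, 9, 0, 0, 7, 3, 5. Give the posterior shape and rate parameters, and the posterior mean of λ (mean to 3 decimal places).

Total count ∑xᵢ = 44 over n = 11 days.
Gamma is conjugate to the Poisson likelihood: posterior is Gamma(shape = 7.6+44 = 51.6, rate = 2.3+11 = 13.3).
Posterior mean = shape/rate = 51.6/13.3 = 3.880.

Posterior: Gamma(shape=51.6, rate=13.3); mean ≈ 3.880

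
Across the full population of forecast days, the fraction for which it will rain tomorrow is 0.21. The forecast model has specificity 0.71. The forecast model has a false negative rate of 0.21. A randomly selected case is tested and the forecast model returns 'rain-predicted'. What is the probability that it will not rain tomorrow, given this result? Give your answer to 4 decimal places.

Let H be the event that it will rain tomorrow. P(H) = 0.21, so P(¬H) = 0.79. With E the 'rain-predicted' result, P(E|H) = 0.79 and P(E|¬H) = 0.29.
P(E) = 0.79·0.21 + 0.29·0.79 = 0.16590 + 0.22910 = 0.39500.
By Bayes' theorem, P(H|E) = 0.16590 / 0.39500 = 0.4200. Hence P(¬H|E) = 1 − 0.4200 = 0.5800.

P(¬H | E) ≈ 0.5800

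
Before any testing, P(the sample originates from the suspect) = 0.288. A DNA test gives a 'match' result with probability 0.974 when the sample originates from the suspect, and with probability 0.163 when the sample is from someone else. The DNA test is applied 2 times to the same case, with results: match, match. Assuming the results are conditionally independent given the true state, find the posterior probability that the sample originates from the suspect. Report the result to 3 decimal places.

Let H be the event that the sample originates from the suspect; start with P(H) = 0.288. P('match'|H) = 0.974, P('match'|¬H) = 0.163.
Update on result 1 ('match'): P(H) ← 0.974·0.2880 / (0.974·0.2880 + 0.163·0.7120) = 0.28051/0.39657 = 0.7073.
Update on result 2 ('match'): P(H) ← 0.974·0.7073 / (0.974·0.7073 + 0.163·0.2927) = 0.68896/0.73666 = 0.9352.

Posterior P(H) ≈ 0.935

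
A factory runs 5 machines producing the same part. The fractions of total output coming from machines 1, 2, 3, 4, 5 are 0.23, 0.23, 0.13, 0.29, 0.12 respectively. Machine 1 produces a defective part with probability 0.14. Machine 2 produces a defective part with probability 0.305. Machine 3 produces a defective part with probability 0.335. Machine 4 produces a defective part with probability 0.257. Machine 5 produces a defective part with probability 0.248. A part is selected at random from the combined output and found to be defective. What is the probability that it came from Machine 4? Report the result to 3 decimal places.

Posterior probability ≈ 0.298

P(defective|M1) = 0.14; P(defective|M2) = 0.305; P(defective|M3) = 0.335; P(defective|M4) = 0.257; P(defective|M5) = 0.248.
Prior × likelihood for each source: 0.23·0.14=0.03220, 0.23·0.305=0.07015, 0.13·0.335=0.04355, 0.29·0.257=0.07453, 0.12·0.248=0.02976. Summing gives P(defective) = 0.25019.
P(Machine 4 | defective) = 0.07453 / 0.25019 = 0.298.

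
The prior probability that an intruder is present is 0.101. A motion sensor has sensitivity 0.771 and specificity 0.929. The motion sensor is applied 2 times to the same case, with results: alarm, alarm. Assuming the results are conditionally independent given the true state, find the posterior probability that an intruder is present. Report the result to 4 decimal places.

Posterior P(H) ≈ 0.9298

With H the event that an intruder is present, the joint likelihood of the observed sequence is P(data|H) = 0.771·0.771 = 0.59444 and P(data|¬H) = 0.071·0.071 = 0.0050410.
Bayes: P(H|data) = 0.101·0.59444 / (0.101·0.59444 + 0.899·0.0050410) = 0.060039/0.064570 = 0.9298.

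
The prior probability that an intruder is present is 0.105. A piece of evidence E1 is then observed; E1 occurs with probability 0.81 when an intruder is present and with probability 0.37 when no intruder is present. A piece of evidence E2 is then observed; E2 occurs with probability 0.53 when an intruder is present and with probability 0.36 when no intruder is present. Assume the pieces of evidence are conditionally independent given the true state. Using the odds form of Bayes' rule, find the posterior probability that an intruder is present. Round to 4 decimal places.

Posterior probability ≈ 0.2744

Prior odds = 0.105/(1−0.105) = 0.11732.
Likelihood ratio for E1 = 0.81/0.37 = 2.1892.
Likelihood ratio for E2 = 0.53/0.36 = 1.4722.
Posterior odds = prior odds × LR₁ × LR₂ = 0.37811.
Posterior probability = odds/(1+odds) = 0.37811/1.3781 = 0.2744.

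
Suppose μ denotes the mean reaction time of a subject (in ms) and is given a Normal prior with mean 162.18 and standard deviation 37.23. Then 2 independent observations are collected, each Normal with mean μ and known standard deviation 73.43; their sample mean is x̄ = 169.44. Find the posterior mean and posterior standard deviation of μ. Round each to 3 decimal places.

With known σ, the Normal prior is conjugate. Weight on the data is w = (n/σ²)/(n/σ² + 1/τ₀²) = 0.00037092/(0.00037092+0.00072146) = 0.33955.
Posterior mean = w·x̄ + (1−w)·μ₀ = 0.33955·169.44 + 0.66045·162.18 = 164.645. Posterior variance = 1/(0.00037092+0.00072146) = 915.428, so SD = 30.256.

Posterior mean ≈ 164.645; posterior SD ≈ 30.256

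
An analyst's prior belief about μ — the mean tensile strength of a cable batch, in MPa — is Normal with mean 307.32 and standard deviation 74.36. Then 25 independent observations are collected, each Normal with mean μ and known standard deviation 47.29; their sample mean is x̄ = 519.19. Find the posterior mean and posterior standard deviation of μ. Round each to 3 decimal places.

Posterior mean ≈ 515.817; posterior SD ≈ 9.382

With known σ, the Normal prior is conjugate. Weight on the data is w = (n/σ²)/(n/σ² + 1/τ₀²) = 0.0111790/(0.0111790+0.00018085) = 0.98408.
Posterior mean = w·x̄ + (1−w)·μ₀ = 0.98408·519.19 + 0.015920·307.32 = 515.817. Posterior variance = 1/(0.0111790+0.00018085) = 88.0296, so SD = 9.382.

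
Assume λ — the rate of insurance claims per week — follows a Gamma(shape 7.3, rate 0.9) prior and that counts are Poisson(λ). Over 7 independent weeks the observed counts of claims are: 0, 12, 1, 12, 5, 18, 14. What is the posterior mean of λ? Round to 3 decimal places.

Posterior mean ≈ 8.772

The Poisson likelihood adds the total count to the shape and the number of exposure periods to the rate. Here ∑xᵢ = 62 and n = 7, so shape 7.3→69.3 and rate 0.9→7.9.
Posterior mean = shape/rate = 69.3/7.9 = 8.772.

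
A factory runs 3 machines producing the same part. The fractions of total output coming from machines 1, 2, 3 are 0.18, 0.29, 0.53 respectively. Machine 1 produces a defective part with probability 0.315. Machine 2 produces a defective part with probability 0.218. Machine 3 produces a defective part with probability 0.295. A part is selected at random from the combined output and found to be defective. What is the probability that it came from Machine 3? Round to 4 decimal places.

Posterior probability ≈ 0.5659

Tabulate prior·likelihood by source: [1] prior 0.18, lik 0.315, product 0.05670; [2] prior 0.29, lik 0.218, product 0.06322; [3] prior 0.53, lik 0.295, product 0.1563.
Normalizing constant = 0.27627; the posterior for Machine 3 is its product over the sum, 0.1563/0.27627 = 0.5659.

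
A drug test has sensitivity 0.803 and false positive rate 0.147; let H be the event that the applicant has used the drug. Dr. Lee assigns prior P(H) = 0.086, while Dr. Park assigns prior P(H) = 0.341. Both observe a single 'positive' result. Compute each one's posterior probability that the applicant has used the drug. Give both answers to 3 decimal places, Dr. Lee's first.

Dr. Lee: 0.339; Dr. Park: 0.739

The likelihood ratio for a 'positive' result is 0.803/0.147 = 5.4626.
Dr. Lee: prior odds 0.086/0.914 = 0.094092; posterior odds 0.51399; posterior probability 0.339.
Dr. Park: prior odds 0.341/0.659 = 0.51745; posterior odds 2.8266; posterior probability 0.739.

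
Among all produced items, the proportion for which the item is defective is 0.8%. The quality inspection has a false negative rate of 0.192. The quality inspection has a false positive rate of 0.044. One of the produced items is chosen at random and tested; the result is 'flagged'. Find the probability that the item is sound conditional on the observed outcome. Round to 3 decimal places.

Let H be the event that the item is defective. P(H) = 0.008, so P(¬H) = 0.992. With E the 'flagged' result, P(E|H) = 0.808 and P(E|¬H) = 0.044.
P(E) = 0.808·0.008 + 0.044·0.992 = 0.0064640 + 0.043648 = 0.050112.
By Bayes' theorem, P(H|E) = 0.0064640 / 0.050112 = 0.129. Hence P(¬H|E) = 1 − 0.129 = 0.871.

P(¬H | E) ≈ 0.871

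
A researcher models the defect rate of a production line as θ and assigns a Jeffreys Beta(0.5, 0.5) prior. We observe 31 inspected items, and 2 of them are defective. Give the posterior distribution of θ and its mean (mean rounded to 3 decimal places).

The binomial likelihood is conjugate to the Beta prior: with 2 successes and 29 failures, the posterior is Beta(0.5+2, 0.5+29) = Beta(2.5, 29.5).
Posterior mean = α/(α+β) = 2.5/32 = 0.078.

Posterior: Beta(2.5, 29.5); mean ≈ 0.078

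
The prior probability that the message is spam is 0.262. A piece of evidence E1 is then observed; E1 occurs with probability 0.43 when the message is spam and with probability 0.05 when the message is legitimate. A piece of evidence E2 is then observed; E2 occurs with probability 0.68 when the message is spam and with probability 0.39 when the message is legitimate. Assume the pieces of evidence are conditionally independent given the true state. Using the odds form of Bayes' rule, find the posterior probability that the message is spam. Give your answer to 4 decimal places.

Prior odds = 0.262/(1−0.262) = 0.35501. In log-odds, ln(0.35501) = -1.0356.
Add log likelihood ratios: ln(8.6000) + ln(1.7436) = 2.7077.
Posterior log-odds = 1.6721, so posterior odds = exp(1.6721) = 5.3234. Converting, P(H|E) = 5.3234/6.3234 = 0.8419.

Posterior probability ≈ 0.8419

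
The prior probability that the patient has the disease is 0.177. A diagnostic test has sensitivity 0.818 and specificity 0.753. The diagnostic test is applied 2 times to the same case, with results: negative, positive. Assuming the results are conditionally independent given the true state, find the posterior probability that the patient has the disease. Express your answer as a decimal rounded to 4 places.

Let H be the event that the patient has the disease; start with P(H) = 0.177. P('positive'|H) = 0.818, P('positive'|¬H) = 0.247.
Update on result 1 ('negative'): P(H) ← 0.182·0.1770 / (0.182·0.1770 + 0.753·0.8230) = 0.032214/0.65193 = 0.0494.
Update on result 2 ('positive'): P(H) ← 0.818·0.0494 / (0.818·0.0494 + 0.247·0.9506) = 0.040420/0.27521 = 0.1469.

Posterior P(H) ≈ 0.1469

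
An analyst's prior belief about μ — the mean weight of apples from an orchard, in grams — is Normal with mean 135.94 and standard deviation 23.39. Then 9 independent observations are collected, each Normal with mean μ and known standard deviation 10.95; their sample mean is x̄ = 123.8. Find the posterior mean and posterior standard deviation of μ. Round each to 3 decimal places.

Posterior mean ≈ 124.089; posterior SD ≈ 3.606

Prior precision 1/τ₀² = 1/23.39² = 0.00182785; data precision n/σ² = 9/10.95² = 0.0750610.
Posterior precision = 0.00182785 + 0.0750610 = 0.0768888, giving posterior SD = 1/√0.0768888 = 3.606.
Posterior mean = (0.00182785·135.94 + 0.0750610·123.8) / 0.0768888 = 124.089.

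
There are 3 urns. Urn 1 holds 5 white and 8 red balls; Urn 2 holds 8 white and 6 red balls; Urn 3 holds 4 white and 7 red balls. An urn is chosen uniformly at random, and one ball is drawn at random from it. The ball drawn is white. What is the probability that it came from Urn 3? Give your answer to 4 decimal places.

P(white|Urn 1) = 0.3846; P(white|Urn 2) = 0.5714; P(white|Urn 3) = 0.3636.
Prior × likelihood for each source: 0.333333·0.3846=0.1282, 0.333333·0.5714=0.1905, 0.333333·0.3636=0.1212. Summing gives P(white) = 0.43989.
P(Urn 3 | white) = 0.1212 / 0.43989 = 0.2755.

Posterior probability ≈ 0.2755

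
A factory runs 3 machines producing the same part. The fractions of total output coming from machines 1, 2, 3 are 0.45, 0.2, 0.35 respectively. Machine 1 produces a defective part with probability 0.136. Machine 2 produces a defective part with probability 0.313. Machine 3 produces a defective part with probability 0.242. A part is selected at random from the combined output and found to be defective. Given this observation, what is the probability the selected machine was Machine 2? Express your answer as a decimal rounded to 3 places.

Tabulate prior·likelihood by source: [1] prior 0.45, lik 0.136, product 0.06120; [2] prior 0.2, lik 0.313, product 0.06260; [3] prior 0.35, lik 0.242, product 0.08470.
Normalizing constant = 0.20850; the posterior for Machine 2 is its product over the sum, 0.06260/0.20850 = 0.300.

Posterior probability ≈ 0.300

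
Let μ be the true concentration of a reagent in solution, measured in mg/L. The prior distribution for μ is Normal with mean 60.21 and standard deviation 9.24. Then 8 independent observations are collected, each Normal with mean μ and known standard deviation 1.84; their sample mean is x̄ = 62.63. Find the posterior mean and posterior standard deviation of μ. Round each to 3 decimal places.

Posterior mean ≈ 62.618; posterior SD ≈ 0.649

Prior precision 1/τ₀² = 1/9.24² = 0.0117127; data precision n/σ² = 8/1.84² = 2.36295.
Posterior precision = 0.0117127 + 2.36295 = 2.37466, giving posterior SD = 1/√2.37466 = 0.649.
Posterior mean = (0.0117127·60.21 + 2.36295·62.63) / 2.37466 = 62.618.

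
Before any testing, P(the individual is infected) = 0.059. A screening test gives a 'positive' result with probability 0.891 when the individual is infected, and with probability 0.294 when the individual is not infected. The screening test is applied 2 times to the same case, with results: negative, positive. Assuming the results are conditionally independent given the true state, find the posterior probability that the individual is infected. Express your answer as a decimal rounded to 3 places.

Posterior P(H) ≈ 0.029

Let H be the event that the individual is infected; start with P(H) = 0.059. P('positive'|H) = 0.891, P('positive'|¬H) = 0.294.
Update on result 1 ('negative'): P(H) ← 0.109·0.0590 / (0.109·0.0590 + 0.706·0.9410) = 0.0064310/0.67078 = 0.0096.
Update on result 2 ('positive'): P(H) ← 0.891·0.0096 / (0.891·0.0096 + 0.294·0.9904) = 0.0085424/0.29972 = 0.0285.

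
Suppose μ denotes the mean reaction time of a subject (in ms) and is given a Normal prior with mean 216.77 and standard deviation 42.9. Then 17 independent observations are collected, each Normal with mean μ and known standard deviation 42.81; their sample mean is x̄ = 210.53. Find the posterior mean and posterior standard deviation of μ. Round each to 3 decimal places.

With known σ, the Normal prior is conjugate. Weight on the data is w = (n/σ²)/(n/σ² + 1/τ₀²) = 0.00927595/(0.00927595+0.00054336) = 0.94466.
Posterior mean = w·x̄ + (1−w)·μ₀ = 0.94466·210.53 + 0.055336·216.77 = 210.875. Posterior variance = 1/(0.00927595+0.00054336) = 101.840, so SD = 10.092.

Posterior mean ≈ 210.875; posterior SD ≈ 10.092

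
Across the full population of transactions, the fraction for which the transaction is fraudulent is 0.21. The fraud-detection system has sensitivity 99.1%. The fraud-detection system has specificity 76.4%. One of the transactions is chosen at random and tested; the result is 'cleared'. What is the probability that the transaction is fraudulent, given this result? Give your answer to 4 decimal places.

Let H be the event that the transaction is fraudulent. P(H) = 0.21, so P(¬H) = 0.79. With E the 'cleared' result, P(E|H) = 0.009 and P(E|¬H) = 0.764.
P(E) = 0.009·0.21 + 0.764·0.79 = 0.0018900 + 0.60356 = 0.60545.
By Bayes' theorem, P(H|E) = 0.0018900 / 0.60545 = 0.0031.

P(H | E) ≈ 0.0031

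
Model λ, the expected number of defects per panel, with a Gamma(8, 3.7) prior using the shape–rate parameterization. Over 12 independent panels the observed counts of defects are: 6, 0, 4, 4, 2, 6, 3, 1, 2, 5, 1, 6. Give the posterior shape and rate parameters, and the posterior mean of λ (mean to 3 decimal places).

Total count ∑xᵢ = 40 over n = 12 panels.
Gamma is conjugate to the Poisson likelihood: posterior is Gamma(shape = 8+40 = 48, rate = 3.7+12 = 15.7).
Posterior mean = shape/rate = 48/15.7 = 3.057.

Posterior: Gamma(shape=48, rate=15.7); mean ≈ 3.057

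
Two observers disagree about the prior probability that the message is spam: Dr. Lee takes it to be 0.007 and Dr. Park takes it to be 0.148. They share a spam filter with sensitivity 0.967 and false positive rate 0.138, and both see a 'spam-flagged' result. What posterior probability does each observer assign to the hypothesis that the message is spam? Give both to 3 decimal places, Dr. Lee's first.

P('+'|H) = 0.967, P('+'|¬H) = 0.138.
Dr. Lee: numerator 0.967·0.007 = 0.0067690; evidence = 0.0067690+0.138·0.993 = 0.14380; posterior = 0.047.
Dr. Park: numerator 0.967·0.148 = 0.14312; evidence = 0.14312+0.138·0.852 = 0.26069; posterior = 0.549.

Dr. Lee: 0.047; Dr. Park: 0.549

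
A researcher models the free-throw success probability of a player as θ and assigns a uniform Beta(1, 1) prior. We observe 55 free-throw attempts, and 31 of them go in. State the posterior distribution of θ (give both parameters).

The binomial likelihood is conjugate to the Beta prior: with 31 successes and 24 failures, the posterior is Beta(1+31, 1+24) = Beta(32, 25).

Posterior: Beta(32, 25)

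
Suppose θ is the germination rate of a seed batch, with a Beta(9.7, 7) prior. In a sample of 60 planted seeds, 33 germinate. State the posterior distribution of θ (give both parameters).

Posterior: Beta(42.7, 34)

The binomial likelihood is conjugate to the Beta prior: with 33 successes and 27 failures, the posterior is Beta(9.7+33, 7+27) = Beta(42.7, 34).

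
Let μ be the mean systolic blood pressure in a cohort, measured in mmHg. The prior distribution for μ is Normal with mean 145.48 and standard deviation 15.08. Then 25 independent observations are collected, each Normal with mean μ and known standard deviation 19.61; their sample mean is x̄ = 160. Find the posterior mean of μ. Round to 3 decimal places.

Prior precision 1/τ₀² = 1/15.08² = 0.00439741; data precision n/σ² = 25/19.61² = 0.0650107.
Posterior precision = 0.00439741 + 0.0650107 = 0.0694081.
Posterior mean = (0.00439741·145.48 + 0.0650107·160) / 0.0694081 = 159.080.

Posterior mean ≈ 159.080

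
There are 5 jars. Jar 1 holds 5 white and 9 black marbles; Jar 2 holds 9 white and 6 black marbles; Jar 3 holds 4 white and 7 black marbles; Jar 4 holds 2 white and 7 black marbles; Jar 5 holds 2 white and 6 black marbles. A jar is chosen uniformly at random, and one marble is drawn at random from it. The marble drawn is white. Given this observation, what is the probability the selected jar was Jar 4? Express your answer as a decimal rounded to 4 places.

Tabulate prior·likelihood by source: [1] prior 0.2, lik 0.3571, product 0.07143; [2] prior 0.2, lik 0.6, product 0.1200; [3] prior 0.2, lik 0.3636, product 0.07273; [4] prior 0.2, lik 0.2222, product 0.04444; [5] prior 0.2, lik 0.25, product 0.05000.
Normalizing constant = 0.35860; the posterior for Jar 4 is its product over the sum, 0.04444/0.35860 = 0.1239.

Posterior probability ≈ 0.1239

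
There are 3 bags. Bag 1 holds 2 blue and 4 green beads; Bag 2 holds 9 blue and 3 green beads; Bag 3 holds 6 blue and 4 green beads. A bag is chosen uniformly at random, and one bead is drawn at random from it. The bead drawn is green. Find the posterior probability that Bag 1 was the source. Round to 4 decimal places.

P(green|Bag 1) = 0.6667; P(green|Bag 2) = 0.25; P(green|Bag 3) = 0.4.
Prior × likelihood for each source: 0.333333·0.6667=0.2222, 0.333333·0.25=0.08333, 0.333333·0.4=0.1333. Summing gives P(green) = 0.43889.
P(Bag 1 | green) = 0.2222 / 0.43889 = 0.5063.

Posterior probability ≈ 0.5063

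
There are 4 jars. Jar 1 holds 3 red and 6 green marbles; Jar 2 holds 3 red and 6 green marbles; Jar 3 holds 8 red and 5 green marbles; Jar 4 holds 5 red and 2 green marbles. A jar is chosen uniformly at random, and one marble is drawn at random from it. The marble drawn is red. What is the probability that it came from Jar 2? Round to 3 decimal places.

P(red|Jar 1) = 0.3333; P(red|Jar 2) = 0.3333; P(red|Jar 3) = 0.6154; P(red|Jar 4) = 0.7143.
Prior × likelihood for each source: 0.25·0.3333=0.08333, 0.25·0.3333=0.08333, 0.25·0.6154=0.1538, 0.25·0.7143=0.1786. Summing gives P(red) = 0.49908.
P(Jar 2 | red) = 0.08333 / 0.49908 = 0.167.

Posterior probability ≈ 0.167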